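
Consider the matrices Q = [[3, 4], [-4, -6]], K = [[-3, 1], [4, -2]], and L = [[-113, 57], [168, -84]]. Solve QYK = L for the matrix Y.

Y = Q⁻¹LK⁻¹ (apply Q⁻¹ on the left and K⁻¹ on the right).
det Q = -2; the adjugate gives Q⁻¹ = [[3, 2], [-2, -3/2]].
K has determinant 2; K⁻¹ = [[-1, -1/2], [-2, -3/2]].
Q⁻¹L = [[-3, 3], [-26, 12]].
Y = (Q⁻¹L)K⁻¹ = [[-3, -3], [2, -5]].

Y = [[-3, -3], [2, -5]]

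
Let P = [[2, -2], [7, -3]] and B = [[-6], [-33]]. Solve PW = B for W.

Since P multiplies W on the left, W = P⁻¹B.
det P = 8; the adjugate gives P⁻¹ = [[-3/8, 1/4], [-7/8, 1/4]].
W = P⁻¹B = [[-3/8, 1/4], [-7/8, 1/4]] · [[-6], [-33]] = [[-6], [-3]].

W = [[-6], [-3]]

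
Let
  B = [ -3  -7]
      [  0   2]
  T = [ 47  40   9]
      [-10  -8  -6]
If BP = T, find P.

Left-multiplying both sides by B⁻¹ gives P = B⁻¹T.
det B = -6, so B⁻¹ = [[-1/3, -7/6], [0, 1/2]].
P = B⁻¹T = [[-1/3, -7/6], [0, 1/2]] · [[47, 40, 9], [-10, -8, -6]] = [[-4, -4, 4], [-5, -4, -3]].

P = [[-4, -4, 4], [-5, -4, -3]]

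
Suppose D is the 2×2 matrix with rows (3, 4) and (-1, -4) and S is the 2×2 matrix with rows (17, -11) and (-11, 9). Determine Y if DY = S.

Y = [[3, -1], [2, -2]]

Since D multiplies Y on the left, Y = D⁻¹S.
det D = -8; the adjugate gives D⁻¹ = [[1/2, 1/2], [-1/8, -3/8]].
Y = D⁻¹S = [[1/2, 1/2], [-1/8, -3/8]] · [[17, -11], [-11, 9]] = [[3, -1], [2, -2]].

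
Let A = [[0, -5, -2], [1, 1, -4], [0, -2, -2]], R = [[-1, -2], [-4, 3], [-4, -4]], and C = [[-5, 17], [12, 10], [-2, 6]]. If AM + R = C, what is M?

AM = C − R = [[-4, 19], [16, 7], [2, 10]].
Left-multiplying both sides by A⁻¹ gives M = A⁻¹(C − R).
det A = -6, so A⁻¹ = [[5/3, 1, -11/3], [-1/3, 0, 1/3], [1/3, 0, -5/6]].
M = A⁻¹(C − R) = [[2, 2], [2, -3], [-3, -2]].

M = [[2, 2], [2, -3], [-3, -2]]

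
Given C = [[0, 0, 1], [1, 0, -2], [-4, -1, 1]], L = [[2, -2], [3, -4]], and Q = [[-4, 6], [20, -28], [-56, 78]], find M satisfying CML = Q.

Isolating M: multiply by C⁻¹ from the left and L⁻¹ from the right, so M = C⁻¹QL⁻¹.
C has determinant -1; C⁻¹ = [[2, 1, 0], [-7, -4, -1], [1, 0, 0]].
det L = -2; the adjugate gives L⁻¹ = [[2, -1], [3/2, -1]].
C⁻¹Q = [[12, -16], [4, -8], [-4, 6]].
M = (C⁻¹Q)L⁻¹ = [[0, 4], [-4, 4], [1, -2]].

M = [[0, 4], [-4, 4], [1, -2]]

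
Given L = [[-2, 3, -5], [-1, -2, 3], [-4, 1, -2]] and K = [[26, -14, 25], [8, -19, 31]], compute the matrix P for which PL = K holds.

P = [[-3, 0, -5], [-5, 2, 0]]

Right-multiplying both sides by L⁻¹ gives P = KL⁻¹.
det L = 1; the adjugate gives L⁻¹ = [[1, 1, -1], [-14, -16, 11], [-9, -10, 7]].
P = KL⁻¹ = [[26, -14, 25], [8, -19, 31]] · [[1, 1, -1], [-14, -16, 11], [-9, -10, 7]] = [[-3, 0, -5], [-5, 2, 0]].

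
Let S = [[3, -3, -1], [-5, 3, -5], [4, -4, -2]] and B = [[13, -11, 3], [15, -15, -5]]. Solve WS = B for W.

Right-multiplying both sides by S⁻¹ gives W = BS⁻¹.
det S = 4; the adjugate gives S⁻¹ = [[-13/2, -1/2, 9/2], [-15/2, -1/2, 5], [2, 0, -3/2]].
W = BS⁻¹ = [[13, -11, 3], [15, -15, -5]] · [[-13/2, -1/2, 9/2], [-15/2, -1/2, 5], [2, 0, -3/2]] = [[4, -1, -1], [5, 0, 0]].

W = [[4, -1, -1], [5, 0, 0]]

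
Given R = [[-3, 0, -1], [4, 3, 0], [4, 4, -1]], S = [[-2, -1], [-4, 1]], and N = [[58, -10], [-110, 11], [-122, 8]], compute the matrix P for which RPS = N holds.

Isolating P: multiply by R⁻¹ from the left and S⁻¹ from the right, so P = R⁻¹NS⁻¹.
R has determinant 5; R⁻¹ = [[-3/5, -4/5, 3/5], [4/5, 7/5, -4/5], [4/5, 12/5, -9/5]].
det S = -6, so S⁻¹ = [[-1/6, -1/6], [-2/3, 1/3]].
R⁻¹N = [[-20, 2], [-10, 1], [2, 4]].
P = (R⁻¹N)S⁻¹ = [[2, 4], [1, 2], [-3, 1]].

P = [[2, 4], [1, 2], [-3, 1]]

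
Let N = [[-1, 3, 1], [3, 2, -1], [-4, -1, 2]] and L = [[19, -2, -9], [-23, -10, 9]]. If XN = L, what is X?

Since N sits to the right of X, X = LN⁻¹.
det N = -4, so N⁻¹ = [[-3/4, 7/4, 5/4], [1/2, -1/2, -1/2], [-5/4, 13/4, 11/4]].
X = LN⁻¹ = [[19, -2, -9], [-23, -10, 9]] · [[-3/4, 7/4, 5/4], [1/2, -1/2, -1/2], [-5/4, 13/4, 11/4]] = [[-4, 5, 0], [1, -6, 1]].

X = [[-4, 5, 0], [1, -6, 1]]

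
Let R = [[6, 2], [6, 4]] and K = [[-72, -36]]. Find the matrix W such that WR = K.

W = [[-6, -6]]

Since R sits to the right of W, W = KR⁻¹.
det R = 12; the adjugate gives R⁻¹ = [[1/3, -1/6], [-1/2, 1/2]].
W = KR⁻¹ = [[-72, -36]] · [[1/3, -1/6], [-1/2, 1/2]] = [[-6, -6]].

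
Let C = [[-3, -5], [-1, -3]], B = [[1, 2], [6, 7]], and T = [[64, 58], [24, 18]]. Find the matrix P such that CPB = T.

Left-multiply by C⁻¹ and right-multiply by B⁻¹: P = C⁻¹TB⁻¹.
det C = 4; the adjugate gives C⁻¹ = [[-3/4, 5/4], [1/4, -3/4]].
det B = -5, so B⁻¹ = [[-7/5, 2/5], [6/5, -1/5]].
C⁻¹T = [[-18, -21], [-2, 1]].
P = (C⁻¹T)B⁻¹ = [[0, -3], [4, -1]].

P = [[0, -3], [4, -1]]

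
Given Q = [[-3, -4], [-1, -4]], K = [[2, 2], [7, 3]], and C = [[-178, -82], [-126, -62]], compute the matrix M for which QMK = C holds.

Left-multiply by Q⁻¹ and right-multiply by K⁻¹: M = Q⁻¹CK⁻¹.
det Q = 8, so Q⁻¹ = [[-1/2, 1/2], [1/8, -3/8]].
det K = -8; the adjugate gives K⁻¹ = [[-3/8, 1/4], [7/8, -1/4]].
Q⁻¹C = [[26, 10], [25, 13]].
M = (Q⁻¹C)K⁻¹ = [[-1, 4], [2, 3]].

M = [[-1, 4], [2, 3]]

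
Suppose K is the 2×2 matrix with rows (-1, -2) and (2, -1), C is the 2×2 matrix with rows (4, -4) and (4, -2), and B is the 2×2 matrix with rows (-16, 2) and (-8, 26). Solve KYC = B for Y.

Y = [[-5, 5], [1, 1]]

Y = K⁻¹BC⁻¹ (apply K⁻¹ on the left and C⁻¹ on the right).
K has determinant 5; K⁻¹ = [[-1/5, 2/5], [-2/5, -1/5]].
det C = 8, so C⁻¹ = [[-1/4, 1/2], [-1/2, 1/2]].
K⁻¹B = [[0, 10], [8, -6]].
Y = (K⁻¹B)C⁻¹ = [[-5, 5], [1, 1]].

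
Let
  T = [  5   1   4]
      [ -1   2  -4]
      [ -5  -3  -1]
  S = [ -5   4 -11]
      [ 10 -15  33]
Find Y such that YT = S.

Y = [[3, 5, 3], [4, -5, 3]]

Right-multiplying both sides by T⁻¹ gives Y = ST⁻¹.
T has determinant 1; T⁻¹ = [[-14, -11, -12], [19, 15, 16], [13, 10, 11]].
Y = ST⁻¹ = [[-5, 4, -11], [10, -15, 33]] · [[-14, -11, -12], [19, 15, 16], [13, 10, 11]] = [[3, 5, 3], [4, -5, 3]].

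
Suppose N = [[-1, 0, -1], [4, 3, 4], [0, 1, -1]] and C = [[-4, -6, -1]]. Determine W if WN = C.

W = [[0, -1, -3]]

Right-multiplying both sides by N⁻¹ gives W = CN⁻¹.
N has determinant 3; N⁻¹ = [[-7/3, -1/3, 1], [4/3, 1/3, 0], [4/3, 1/3, -1]].
W = CN⁻¹ = [[-4, -6, -1]] · [[-7/3, -1/3, 1], [4/3, 1/3, 0], [4/3, 1/3, -1]] = [[0, -1, -3]].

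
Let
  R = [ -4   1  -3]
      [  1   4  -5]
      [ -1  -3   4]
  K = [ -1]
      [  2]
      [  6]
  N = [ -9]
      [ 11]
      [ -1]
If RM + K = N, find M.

M = [[2], [3], [1]]

RM = N − K = [[-8], [9], [-7]].
Left-multiplying both sides by R⁻¹ gives M = R⁻¹(N − K).
R has determinant -6; R⁻¹ = [[-1/6, -5/6, -7/6], [-1/6, 19/6, 23/6], [-1/6, 13/6, 17/6]].
M = R⁻¹(N − K) = [[2], [3], [1]].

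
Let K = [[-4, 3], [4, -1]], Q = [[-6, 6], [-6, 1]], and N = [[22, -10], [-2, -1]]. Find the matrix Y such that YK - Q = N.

YK = N + Q = [[16, -4], [-8, 0]].
Since K sits to the right of Y, Y = (N + Q)K⁻¹.
K has determinant -8; K⁻¹ = [[1/8, 3/8], [1/2, 1/2]].
Y = (N + Q)K⁻¹ = [[0, 4], [-1, -3]].

Y = [[0, 4], [-1, -3]]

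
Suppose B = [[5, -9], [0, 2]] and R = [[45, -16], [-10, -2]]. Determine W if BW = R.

Left-multiplying both sides by B⁻¹ gives W = B⁻¹R.
det B = 10, so B⁻¹ = [[1/5, 9/10], [0, 1/2]].
W = B⁻¹R = [[1/5, 9/10], [0, 1/2]] · [[45, -16], [-10, -2]] = [[0, -5], [-5, -1]].

W = [[0, -5], [-5, -1]]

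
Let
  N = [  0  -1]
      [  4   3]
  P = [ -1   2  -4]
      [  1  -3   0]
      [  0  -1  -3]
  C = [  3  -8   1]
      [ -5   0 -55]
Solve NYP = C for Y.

Y = N⁻¹CP⁻¹ (apply N⁻¹ on the left and P⁻¹ on the right).
N has determinant 4; N⁻¹ = [[3/4, 1/4], [-1, 0]].
det P = 1; the adjugate gives P⁻¹ = [[9, 10, -12], [3, 3, -4], [-1, -1, 1]].
N⁻¹C = [[1, -6, -13], [-3, 8, -1]].
Y = (N⁻¹C)P⁻¹ = [[4, 5, -1], [-2, -5, 3]].

Y = [[4, 5, -1], [-2, -5, 3]]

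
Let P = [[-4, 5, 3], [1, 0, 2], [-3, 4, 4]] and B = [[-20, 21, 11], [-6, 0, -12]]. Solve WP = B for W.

W = [[1, -4, 4], [0, -6, 0]]

P is on the right of W, so right-multiply by P⁻¹: W = BP⁻¹.
det P = -6, so P⁻¹ = [[4/3, 4/3, -5/3], [5/3, 7/6, -11/6], [-2/3, -1/6, 5/6]].
W = BP⁻¹ = [[-20, 21, 11], [-6, 0, -12]] · [[4/3, 4/3, -5/3], [5/3, 7/6, -11/6], [-2/3, -1/6, 5/6]] = [[1, -4, 4], [0, -6, 0]].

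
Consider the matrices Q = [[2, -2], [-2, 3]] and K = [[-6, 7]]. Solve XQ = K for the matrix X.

X = [[-2, 1]]

Since Q sits to the right of X, X = KQ⁻¹.
det Q = 2, so Q⁻¹ = [[3/2, 1], [1, 1]].
X = KQ⁻¹ = [[-6, 7]] · [[3/2, 1], [1, 1]] = [[-2, 1]].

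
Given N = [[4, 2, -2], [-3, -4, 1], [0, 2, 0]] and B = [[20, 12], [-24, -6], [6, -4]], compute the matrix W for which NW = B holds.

W = [[5, 6], [3, -2], [3, 4]]

N is on the left of W, so left-multiply by N⁻¹: W = N⁻¹B.
det N = 4, so N⁻¹ = [[-1/2, -1, -3/2], [0, 0, 1/2], [-3/2, -2, -5/2]].
W = N⁻¹B = [[-1/2, -1, -3/2], [0, 0, 1/2], [-3/2, -2, -5/2]] · [[20, 12], [-24, -6], [6, -4]] = [[5, 6], [3, -2], [3, 4]].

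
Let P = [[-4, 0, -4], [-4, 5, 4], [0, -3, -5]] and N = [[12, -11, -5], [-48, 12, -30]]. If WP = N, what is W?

W = [[1, -4, -3], [6, 6, 6]]

Right-multiplying both sides by P⁻¹ gives W = NP⁻¹.
det P = 4; the adjugate gives P⁻¹ = [[-13/4, 3, 5], [-5, 5, 8], [3, -3, -5]].
W = NP⁻¹ = [[12, -11, -5], [-48, 12, -30]] · [[-13/4, 3, 5], [-5, 5, 8], [3, -3, -5]] = [[1, -4, -3], [6, 6, 6]].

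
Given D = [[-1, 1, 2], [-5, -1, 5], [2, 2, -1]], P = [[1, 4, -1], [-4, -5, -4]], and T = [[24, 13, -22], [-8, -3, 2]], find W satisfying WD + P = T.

WD = T − P = [[23, 9, -21], [-4, 2, 6]].
D is on the right of W, so right-multiply by D⁻¹: W = (T − P)D⁻¹.
det D = -2; the adjugate gives D⁻¹ = [[9/2, -5/2, -7/2], [-5/2, 3/2, 5/2], [4, -2, -3]].
W = (T − P)D⁻¹ = [[-3, -2, 5], [1, 1, 1]].

W = [[-3, -2, 5], [1, 1, 1]]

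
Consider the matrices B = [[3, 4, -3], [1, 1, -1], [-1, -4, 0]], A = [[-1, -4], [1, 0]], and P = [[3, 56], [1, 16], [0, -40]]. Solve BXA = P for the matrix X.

X = [[-2, -2], [-2, -2], [0, -1]]

Left-multiply by B⁻¹ and right-multiply by A⁻¹: X = B⁻¹PA⁻¹.
det B = 1; the adjugate gives B⁻¹ = [[-4, 12, -1], [1, -3, 0], [-3, 8, -1]].
det A = 4; the adjugate gives A⁻¹ = [[0, 1], [-1/4, -1/4]].
B⁻¹P = [[0, 8], [0, 8], [-1, 0]].
X = (B⁻¹P)A⁻¹ = [[-2, -2], [-2, -2], [0, -1]].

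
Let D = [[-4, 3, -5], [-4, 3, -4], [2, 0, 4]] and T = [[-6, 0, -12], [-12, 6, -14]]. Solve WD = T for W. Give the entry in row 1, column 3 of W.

-3

Right-multiplying both sides by D⁻¹ gives W = TD⁻¹.
det D = 6, so D⁻¹ = [[2, -2, 1/2], [4/3, -1, 2/3], [-1, 1, 0]].
W = TD⁻¹ = [[-6, 0, -12], [-12, 6, -14]] · [[2, -2, 1/2], [4/3, -1, 2/3], [-1, 1, 0]] = [[0, 0, -3], [-2, 4, -2]].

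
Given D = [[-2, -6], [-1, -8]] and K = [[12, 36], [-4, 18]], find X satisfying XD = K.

X = [[-6, 0], [5, -6]]

Since D sits to the right of X, X = KD⁻¹.
det D = 10; the adjugate gives D⁻¹ = [[-4/5, 3/5], [1/10, -1/5]].
X = KD⁻¹ = [[12, 36], [-4, 18]] · [[-4/5, 3/5], [1/10, -1/5]] = [[-6, 0], [5, -6]].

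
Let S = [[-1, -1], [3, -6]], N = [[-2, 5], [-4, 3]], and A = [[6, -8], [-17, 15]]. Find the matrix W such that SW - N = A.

W = [[-5, 4], [1, -1]]

SW = A + N = [[4, -3], [-21, 18]].
Left-multiplying both sides by S⁻¹ gives W = S⁻¹(A + N).
det S = 9; the adjugate gives S⁻¹ = [[-2/3, 1/9], [-1/3, -1/9]].
W = S⁻¹(A + N) = [[-5, 4], [1, -1]].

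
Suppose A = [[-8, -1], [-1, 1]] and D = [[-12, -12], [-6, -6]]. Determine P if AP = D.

Left-multiplying both sides by A⁻¹ gives P = A⁻¹D.
det A = -9; the adjugate gives A⁻¹ = [[-1/9, -1/9], [-1/9, 8/9]].
P = A⁻¹D = [[-1/9, -1/9], [-1/9, 8/9]] · [[-12, -12], [-6, -6]] = [[2, 2], [-4, -4]].

P = [[2, 2], [-4, -4]]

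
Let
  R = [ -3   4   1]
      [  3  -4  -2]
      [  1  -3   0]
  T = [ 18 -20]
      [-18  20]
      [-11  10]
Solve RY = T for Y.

Since R multiplies Y on the left, Y = R⁻¹T.
det R = 5; the adjugate gives R⁻¹ = [[-6/5, -3/5, -4/5], [-2/5, -1/5, -3/5], [-1, -1, 0]].
Y = R⁻¹T = [[-6/5, -3/5, -4/5], [-2/5, -1/5, -3/5], [-1, -1, 0]] · [[18, -20], [-18, 20], [-11, 10]] = [[-2, 4], [3, -2], [0, 0]].

Y = [[-2, 4], [3, -2], [0, 0]]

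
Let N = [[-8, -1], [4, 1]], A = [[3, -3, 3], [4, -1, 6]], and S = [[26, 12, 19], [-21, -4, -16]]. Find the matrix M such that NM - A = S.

M = [[-3, -1, -3], [-5, -1, 2]]

NM = S + A = [[29, 9, 22], [-17, -5, -10]].
Left-multiplying both sides by N⁻¹ gives M = N⁻¹(S + A).
det N = -4, so N⁻¹ = [[-1/4, -1/4], [1, 2]].
M = N⁻¹(S + A) = [[-3, -1, -3], [-5, -1, 2]].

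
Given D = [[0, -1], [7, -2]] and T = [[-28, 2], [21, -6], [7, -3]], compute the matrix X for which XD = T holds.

D is on the right of X, so right-multiply by D⁻¹: X = TD⁻¹.
det D = 7, so D⁻¹ = [[-2/7, 1/7], [-1, 0]].
X = TD⁻¹ = [[-28, 2], [21, -6], [7, -3]] · [[-2/7, 1/7], [-1, 0]] = [[6, -4], [0, 3], [1, 1]].

X = [[6, -4], [0, 3], [1, 1]]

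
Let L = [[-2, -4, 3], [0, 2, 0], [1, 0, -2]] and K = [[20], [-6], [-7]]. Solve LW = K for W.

W = [[5], [-3], [6]]

Left-multiplying both sides by L⁻¹ gives W = L⁻¹K.
det L = 2; the adjugate gives L⁻¹ = [[-2, -4, -3], [0, 1/2, 0], [-1, -2, -2]].
W = L⁻¹K = [[-2, -4, -3], [0, 1/2, 0], [-1, -2, -2]] · [[20], [-6], [-7]] = [[5], [-3], [6]].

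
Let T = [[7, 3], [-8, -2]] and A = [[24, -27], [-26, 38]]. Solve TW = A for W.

T is on the left of W, so left-multiply by T⁻¹: W = T⁻¹A.
det T = 10, so T⁻¹ = [[-1/5, -3/10], [4/5, 7/10]].
W = T⁻¹A = [[-1/5, -3/10], [4/5, 7/10]] · [[24, -27], [-26, 38]] = [[3, -6], [1, 5]].

W = [[3, -6], [1, 5]]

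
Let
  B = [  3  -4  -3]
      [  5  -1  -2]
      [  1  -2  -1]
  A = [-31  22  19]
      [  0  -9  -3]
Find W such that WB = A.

Right-multiplying both sides by B⁻¹ gives W = AB⁻¹.
det B = 6; the adjugate gives B⁻¹ = [[-1/2, 1/3, 5/6], [1/2, 0, -3/2], [-3/2, 1/3, 17/6]].
W = AB⁻¹ = [[-31, 22, 19], [0, -9, -3]] · [[-1/2, 1/3, 5/6], [1/2, 0, -3/2], [-3/2, 1/3, 17/6]] = [[-2, -4, -5], [0, -1, 5]].

W = [[-2, -4, -5], [0, -1, 5]]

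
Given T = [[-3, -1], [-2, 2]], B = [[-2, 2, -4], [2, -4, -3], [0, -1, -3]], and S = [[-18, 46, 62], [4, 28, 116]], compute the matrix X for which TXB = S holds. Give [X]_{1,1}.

Isolating X: multiply by T⁻¹ from the left and B⁻¹ from the right, so X = T⁻¹SB⁻¹.
T has determinant -8; T⁻¹ = [[-1/4, -1/8], [-1/4, 3/8]].
det B = 2, so B⁻¹ = [[9/2, 5, -11], [3, 3, -7], [-1, -1, 2]].
T⁻¹S = [[4, -15, -30], [6, -1, 28]].
X = (T⁻¹S)B⁻¹ = [[3, 5, 1], [-4, -1, -3]].

3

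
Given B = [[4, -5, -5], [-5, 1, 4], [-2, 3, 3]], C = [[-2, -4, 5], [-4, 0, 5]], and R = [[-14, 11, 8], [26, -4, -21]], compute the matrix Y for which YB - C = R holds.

Y = [[-4, 2, -5], [3, -4, 5]]

YB = R + C = [[-16, 7, 13], [22, -4, -16]].
Since B sits to the right of Y, Y = (R + C)B⁻¹.
det B = -6; the adjugate gives B⁻¹ = [[3/2, 0, 5/2], [-7/6, -1/3, -3/2], [13/6, 1/3, 7/2]].
Y = (R + C)B⁻¹ = [[-4, 2, -5], [3, -4, 5]].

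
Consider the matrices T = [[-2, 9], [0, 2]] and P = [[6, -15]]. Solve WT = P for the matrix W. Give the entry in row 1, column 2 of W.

T is on the right of W, so right-multiply by T⁻¹: W = PT⁻¹.
T has determinant -4; T⁻¹ = [[-1/2, 9/4], [0, 1/2]].
W = PT⁻¹ = [[6, -15]] · [[-1/2, 9/4], [0, 1/2]] = [[-3, 6]].

6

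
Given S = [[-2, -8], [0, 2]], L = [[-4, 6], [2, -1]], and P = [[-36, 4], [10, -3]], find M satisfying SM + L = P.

SM = P − L = [[-32, -2], [8, -2]].
Since S multiplies M on the left, M = S⁻¹(P − L).
S has determinant -4; S⁻¹ = [[-1/2, -2], [0, 1/2]].
M = S⁻¹(P − L) = [[0, 5], [4, -1]].

M = [[0, 5], [4, -1]]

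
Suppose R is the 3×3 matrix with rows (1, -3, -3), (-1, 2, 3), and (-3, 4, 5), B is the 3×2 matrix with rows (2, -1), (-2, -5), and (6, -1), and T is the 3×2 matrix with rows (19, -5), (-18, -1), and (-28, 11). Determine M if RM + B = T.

RM = T − B = [[17, -4], [-16, 4], [-34, 12]].
Since R multiplies M on the left, M = R⁻¹(T − B).
det R = 4; the adjugate gives R⁻¹ = [[-1/2, 3/4, -3/4], [-1, -1, 0], [1/2, 5/4, -1/4]].
M = R⁻¹(T − B) = [[5, -4], [-1, 0], [-3, 0]].

M = [[5, -4], [-1, 0], [-3, 0]]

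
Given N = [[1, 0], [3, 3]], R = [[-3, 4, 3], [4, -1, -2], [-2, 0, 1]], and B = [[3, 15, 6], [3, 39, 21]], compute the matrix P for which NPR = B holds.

P = [[5, 5, 1], [0, 2, 5]]

P = N⁻¹BR⁻¹ (apply N⁻¹ on the left and R⁻¹ on the right).
N has determinant 3; N⁻¹ = [[1, 0], [-1, 1/3]].
R has determinant -3; R⁻¹ = [[1/3, 4/3, 5/3], [0, -1, -2], [2/3, 8/3, 13/3]].
N⁻¹B = [[3, 15, 6], [-2, -2, 1]].
P = (N⁻¹B)R⁻¹ = [[5, 5, 1], [0, 2, 5]].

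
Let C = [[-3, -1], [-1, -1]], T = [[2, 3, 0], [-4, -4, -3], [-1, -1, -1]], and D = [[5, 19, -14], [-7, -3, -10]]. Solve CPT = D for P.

P = [[-5, -2, 4], [1, -3, 1]]

Isolating P: multiply by C⁻¹ from the left and T⁻¹ from the right, so P = C⁻¹DT⁻¹.
det C = 2, so C⁻¹ = [[-1/2, 1/2], [1/2, -3/2]].
T has determinant -1; T⁻¹ = [[-1, -3, 9], [1, 2, -6], [0, 1, -4]].
C⁻¹D = [[-6, -11, 2], [13, 14, 8]].
P = (C⁻¹D)T⁻¹ = [[-5, -2, 4], [1, -3, 1]].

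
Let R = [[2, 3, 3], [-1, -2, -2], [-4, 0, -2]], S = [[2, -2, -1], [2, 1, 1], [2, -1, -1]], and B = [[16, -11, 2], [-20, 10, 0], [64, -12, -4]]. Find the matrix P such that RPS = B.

P = [[-4, -5, -5], [3, 2, -5], [4, 3, 5]]

Isolating P: multiply by R⁻¹ from the left and S⁻¹ from the right, so P = R⁻¹BS⁻¹.
det R = 2, so R⁻¹ = [[2, 3, 0], [3, 4, 1/2], [-4, -6, -1/2]].
S has determinant -4; S⁻¹ = [[0, 1/4, 1/4], [-1, 0, 1], [1, 1/2, -3/2]].
R⁻¹B = [[-28, 8, 4], [0, 1, 4], [24, -10, -6]].
P = (R⁻¹B)S⁻¹ = [[-4, -5, -5], [3, 2, -5], [4, 3, 5]].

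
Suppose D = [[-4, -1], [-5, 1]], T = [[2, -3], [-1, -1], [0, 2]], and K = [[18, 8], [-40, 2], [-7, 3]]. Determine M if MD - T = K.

M = [[-5, 0], [4, 5], [-2, 3]]

MD = K + T = [[20, 5], [-41, 1], [-7, 5]].
Right-multiplying both sides by D⁻¹ gives M = (K + T)D⁻¹.
det D = -9; the adjugate gives D⁻¹ = [[-1/9, -1/9], [-5/9, 4/9]].
M = (K + T)D⁻¹ = [[-5, 0], [4, 5], [-2, 3]].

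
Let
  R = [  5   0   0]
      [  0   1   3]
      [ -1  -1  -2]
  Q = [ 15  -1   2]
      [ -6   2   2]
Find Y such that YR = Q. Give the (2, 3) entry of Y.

R is on the right of Y, so right-multiply by R⁻¹: Y = QR⁻¹.
det R = 5; the adjugate gives R⁻¹ = [[1/5, 0, 0], [-3/5, -2, -3], [1/5, 1, 1]].
Y = QR⁻¹ = [[15, -1, 2], [-6, 2, 2]] · [[1/5, 0, 0], [-3/5, -2, -3], [1/5, 1, 1]] = [[4, 4, 5], [-2, -2, -4]].

-4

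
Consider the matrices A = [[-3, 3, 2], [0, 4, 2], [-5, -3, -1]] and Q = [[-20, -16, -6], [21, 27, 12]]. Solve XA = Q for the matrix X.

Since A sits to the right of X, X = QA⁻¹.
det A = 4; the adjugate gives A⁻¹ = [[1/2, -3/4, -1/2], [-5/2, 13/4, 3/2], [5, -6, -3]].
X = QA⁻¹ = [[-20, -16, -6], [21, 27, 12]] · [[1/2, -3/4, -1/2], [-5/2, 13/4, 3/2], [5, -6, -3]] = [[0, -1, 4], [3, 0, -6]].

X = [[0, -1, 4], [3, 0, -6]]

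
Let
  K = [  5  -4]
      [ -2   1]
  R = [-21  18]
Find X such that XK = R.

Since K sits to the right of X, X = RK⁻¹.
det K = -3, so K⁻¹ = [[-1/3, -4/3], [-2/3, -5/3]].
X = RK⁻¹ = [[-21, 18]] · [[-1/3, -4/3], [-2/3, -5/3]] = [[-5, -2]].

X = [[-5, -2]]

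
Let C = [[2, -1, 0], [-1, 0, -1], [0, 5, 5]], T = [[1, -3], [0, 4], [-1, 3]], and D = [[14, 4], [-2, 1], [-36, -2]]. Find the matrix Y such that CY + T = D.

Y = [[4, 3], [-5, -1], [-2, 0]]

CY = D − T = [[13, 7], [-2, -3], [-35, -5]].
Since C multiplies Y on the left, Y = C⁻¹(D − T).
C has determinant 5; C⁻¹ = [[1, 1, 1/5], [1, 2, 2/5], [-1, -2, -1/5]].
Y = C⁻¹(D − T) = [[4, 3], [-5, -1], [-2, 0]].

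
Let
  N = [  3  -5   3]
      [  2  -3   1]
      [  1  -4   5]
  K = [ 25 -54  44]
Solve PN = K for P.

Right-multiplying both sides by N⁻¹ gives P = KN⁻¹.
N has determinant -3; N⁻¹ = [[11/3, -13/3, -4/3], [3, -4, -1], [5/3, -7/3, -1/3]].
P = KN⁻¹ = [[25, -54, 44]] · [[11/3, -13/3, -4/3], [3, -4, -1], [5/3, -7/3, -1/3]] = [[3, 5, 6]].

P = [[3, 5, 6]]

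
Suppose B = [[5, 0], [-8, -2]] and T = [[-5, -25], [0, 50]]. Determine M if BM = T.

Left-multiplying both sides by B⁻¹ gives M = B⁻¹T.
det B = -10, so B⁻¹ = [[1/5, 0], [-4/5, -1/2]].
M = B⁻¹T = [[1/5, 0], [-4/5, -1/2]] · [[-5, -25], [0, 50]] = [[-1, -5], [4, -5]].

M = [[-1, -5], [4, -5]]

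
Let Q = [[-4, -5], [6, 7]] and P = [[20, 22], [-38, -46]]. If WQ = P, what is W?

W = [[4, 6], [5, -3]]

Q is on the right of W, so right-multiply by Q⁻¹: W = PQ⁻¹.
Q has determinant 2; Q⁻¹ = [[7/2, 5/2], [-3, -2]].
W = PQ⁻¹ = [[20, 22], [-38, -46]] · [[7/2, 5/2], [-3, -2]] = [[4, 6], [5, -3]].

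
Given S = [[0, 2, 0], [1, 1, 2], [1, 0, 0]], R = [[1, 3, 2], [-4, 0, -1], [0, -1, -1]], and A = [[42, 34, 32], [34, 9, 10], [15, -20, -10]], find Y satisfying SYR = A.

Y = [[-5, -5, 5], [5, -4, -2], [3, 1, 3]]

Y = S⁻¹AR⁻¹ (apply S⁻¹ on the left and R⁻¹ on the right).
det S = 4; the adjugate gives S⁻¹ = [[0, 0, 1], [1/2, 0, 0], [-1/4, 1/2, -1/2]].
det R = -5; the adjugate gives R⁻¹ = [[1/5, -1/5, 3/5], [4/5, 1/5, 7/5], [-4/5, -1/5, -12/5]].
S⁻¹A = [[15, -20, -10], [21, 17, 16], [-1, 6, 2]].
Y = (S⁻¹A)R⁻¹ = [[-5, -5, 5], [5, -4, -2], [3, 1, 3]].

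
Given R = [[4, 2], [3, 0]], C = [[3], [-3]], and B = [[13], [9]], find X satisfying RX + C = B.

X = [[4], [-3]]

RX = B − C = [[10], [12]].
R is on the left of X, so left-multiply by R⁻¹: X = R⁻¹(B − C).
det R = -6; the adjugate gives R⁻¹ = [[0, 1/3], [1/2, -2/3]].
X = R⁻¹(B − C) = [[4], [-3]].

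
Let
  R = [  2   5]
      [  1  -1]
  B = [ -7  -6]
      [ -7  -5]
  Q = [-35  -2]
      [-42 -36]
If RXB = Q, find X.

X = R⁻¹QB⁻¹ (apply R⁻¹ on the left and B⁻¹ on the right).
det R = -7, so R⁻¹ = [[1/7, 5/7], [1/7, -2/7]].
det B = -7; the adjugate gives B⁻¹ = [[5/7, -6/7], [-1, 1]].
R⁻¹Q = [[-35, -26], [7, 10]].
X = (R⁻¹Q)B⁻¹ = [[1, 4], [-5, 4]].

X = [[1, 4], [-5, 4]]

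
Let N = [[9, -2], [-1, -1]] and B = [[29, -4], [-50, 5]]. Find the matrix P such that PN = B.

P = [[3, -2], [-5, 5]]

Right-multiplying both sides by N⁻¹ gives P = BN⁻¹.
det N = -11; the adjugate gives N⁻¹ = [[1/11, -2/11], [-1/11, -9/11]].
P = BN⁻¹ = [[29, -4], [-50, 5]] · [[1/11, -2/11], [-1/11, -9/11]] = [[3, -2], [-5, 5]].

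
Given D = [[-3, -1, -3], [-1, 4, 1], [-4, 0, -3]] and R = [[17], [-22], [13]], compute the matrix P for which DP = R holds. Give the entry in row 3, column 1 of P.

D is on the left of P, so left-multiply by D⁻¹: P = D⁻¹R.
det D = -5, so D⁻¹ = [[12/5, 3/5, -11/5], [7/5, 3/5, -6/5], [-16/5, -4/5, 13/5]].
P = D⁻¹R = [[12/5, 3/5, -11/5], [7/5, 3/5, -6/5], [-16/5, -4/5, 13/5]] · [[17], [-22], [13]] = [[-1], [-5], [-3]].

-3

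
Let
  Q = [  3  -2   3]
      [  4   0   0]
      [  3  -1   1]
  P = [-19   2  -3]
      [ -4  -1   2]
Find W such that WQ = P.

W = [[-1, -4, 0], [1, -1, -1]]

Since Q sits to the right of W, W = PQ⁻¹.
Q has determinant -4; Q⁻¹ = [[0, 1/4, 0], [1, 3/2, -3], [1, 3/4, -2]].
W = PQ⁻¹ = [[-19, 2, -3], [-4, -1, 2]] · [[0, 1/4, 0], [1, 3/2, -3], [1, 3/4, -2]] = [[-1, -4, 0], [1, -1, -1]].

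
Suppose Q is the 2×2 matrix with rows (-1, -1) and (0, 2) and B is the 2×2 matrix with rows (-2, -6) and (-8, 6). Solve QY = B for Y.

Left-multiplying both sides by Q⁻¹ gives Y = Q⁻¹B.
det Q = -2, so Q⁻¹ = [[-1, -1/2], [0, 1/2]].
Y = Q⁻¹B = [[-1, -1/2], [0, 1/2]] · [[-2, -6], [-8, 6]] = [[6, 3], [-4, 3]].

Y = [[6, 3], [-4, 3]]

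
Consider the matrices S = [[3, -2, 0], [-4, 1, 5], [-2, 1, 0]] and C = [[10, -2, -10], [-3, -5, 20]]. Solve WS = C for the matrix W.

Right-multiplying both sides by S⁻¹ gives W = CS⁻¹.
det S = 5; the adjugate gives S⁻¹ = [[-1, 0, -2], [-2, 0, -3], [-2/5, 1/5, -1]].
W = CS⁻¹ = [[10, -2, -10], [-3, -5, 20]] · [[-1, 0, -2], [-2, 0, -3], [-2/5, 1/5, -1]] = [[-2, -2, -4], [5, 4, 1]].

W = [[-2, -2, -4], [5, 4, 1]]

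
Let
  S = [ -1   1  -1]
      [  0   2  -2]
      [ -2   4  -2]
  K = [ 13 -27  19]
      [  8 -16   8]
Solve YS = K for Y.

Since S sits to the right of Y, Y = KS⁻¹.
det S = -4, so S⁻¹ = [[-1, 1/2, 0], [-1, 0, 1/2], [-1, -1/2, 1/2]].
Y = KS⁻¹ = [[13, -27, 19], [8, -16, 8]] · [[-1, 1/2, 0], [-1, 0, 1/2], [-1, -1/2, 1/2]] = [[-5, -3, -4], [0, 0, -4]].

Y = [[-5, -3, -4], [0, 0, -4]]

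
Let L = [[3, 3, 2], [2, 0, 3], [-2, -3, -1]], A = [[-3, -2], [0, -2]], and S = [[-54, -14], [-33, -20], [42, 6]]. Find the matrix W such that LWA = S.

Isolating W: multiply by L⁻¹ from the left and A⁻¹ from the right, so W = L⁻¹SA⁻¹.
L has determinant 3; L⁻¹ = [[3, -1, 3], [-4/3, 1/3, -5/3], [-2, 1, -2]].
det A = 6, so A⁻¹ = [[-1/3, 1/3], [0, -1/2]].
L⁻¹S = [[-3, -4], [-9, 2], [-9, -4]].
W = (L⁻¹S)A⁻¹ = [[1, 1], [3, -4], [3, -1]].

W = [[1, 1], [3, -4], [3, -1]]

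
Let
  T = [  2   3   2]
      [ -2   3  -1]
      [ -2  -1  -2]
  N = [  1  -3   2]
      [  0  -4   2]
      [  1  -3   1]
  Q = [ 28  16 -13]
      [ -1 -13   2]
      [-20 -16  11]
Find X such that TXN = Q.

X = [[5, -5, 0], [1, -3, 3], [-2, -3, 5]]

X = T⁻¹QN⁻¹ (apply T⁻¹ on the left and N⁻¹ on the right).
T has determinant -4; T⁻¹ = [[7/4, -1, 9/4], [1/2, 0, 1/2], [-2, 1, -3]].
det N = 4, so N⁻¹ = [[1/2, -3/4, 1/2], [1/2, -1/4, -1/2], [1, 0, -1]].
T⁻¹Q = [[5, 5, 0], [4, 0, -1], [3, 3, -5]].
X = (T⁻¹Q)N⁻¹ = [[5, -5, 0], [1, -3, 3], [-2, -3, 5]].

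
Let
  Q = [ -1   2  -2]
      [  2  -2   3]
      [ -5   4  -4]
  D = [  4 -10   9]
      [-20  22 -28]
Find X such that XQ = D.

X = [[-6, -1, 0], [3, -6, 1]]

Since Q sits to the right of X, X = DQ⁻¹.
det Q = -6; the adjugate gives Q⁻¹ = [[2/3, 0, -1/3], [7/6, 1, 1/6], [1/3, 1, 1/3]].
X = DQ⁻¹ = [[4, -10, 9], [-20, 22, -28]] · [[2/3, 0, -1/3], [7/6, 1, 1/6], [1/3, 1, 1/3]] = [[-6, -1, 0], [3, -6, 1]].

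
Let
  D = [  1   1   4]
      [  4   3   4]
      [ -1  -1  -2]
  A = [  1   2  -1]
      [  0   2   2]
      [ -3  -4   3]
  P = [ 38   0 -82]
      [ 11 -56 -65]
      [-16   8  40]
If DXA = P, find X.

X = [[-3, -1, 4], [-3, -1, -4], [-1, -5, -4]]

Isolating X: multiply by D⁻¹ from the left and A⁻¹ from the right, so X = D⁻¹PA⁻¹.
det D = -2, so D⁻¹ = [[1, 1, 4], [-2, -1, -6], [1/2, 0, 1/2]].
det A = -4; the adjugate gives A⁻¹ = [[-7/2, 1/2, -3/2], [3/2, 0, 1/2], [-3/2, 1/2, -1/2]].
D⁻¹P = [[-15, -24, 13], [9, 8, -11], [11, 4, -21]].
X = (D⁻¹P)A⁻¹ = [[-3, -1, 4], [-3, -1, -4], [-1, -5, -4]].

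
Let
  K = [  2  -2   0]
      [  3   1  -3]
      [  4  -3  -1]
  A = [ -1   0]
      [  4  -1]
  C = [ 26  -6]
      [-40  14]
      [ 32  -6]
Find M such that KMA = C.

M = [[-2, -2], [-1, -5], [3, 1]]

M = K⁻¹CA⁻¹ (apply K⁻¹ on the left and A⁻¹ on the right).
det K = -2, so K⁻¹ = [[5, 1, -3], [9/2, 1, -3], [13/2, 1, -4]].
det A = 1; the adjugate gives A⁻¹ = [[-1, 0], [-4, -1]].
K⁻¹C = [[-6, 2], [-19, 5], [1, -1]].
M = (K⁻¹C)A⁻¹ = [[-2, -2], [-1, -5], [3, 1]].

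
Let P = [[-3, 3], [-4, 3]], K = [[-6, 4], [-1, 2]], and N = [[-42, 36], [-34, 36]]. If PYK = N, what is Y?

Y = [[2, -4], [4, -2]]

Left-multiply by P⁻¹ and right-multiply by K⁻¹: Y = P⁻¹NK⁻¹.
det P = 3, so P⁻¹ = [[1, -1], [4/3, -1]].
det K = -8; the adjugate gives K⁻¹ = [[-1/4, 1/2], [-1/8, 3/4]].
P⁻¹N = [[-8, 0], [-22, 12]].
Y = (P⁻¹N)K⁻¹ = [[2, -4], [4, -2]].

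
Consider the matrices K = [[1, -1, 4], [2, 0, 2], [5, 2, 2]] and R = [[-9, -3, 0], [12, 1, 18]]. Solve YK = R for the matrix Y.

Since K sits to the right of Y, Y = RK⁻¹.
det K = 6, so K⁻¹ = [[-2/3, 5/3, -1/3], [1, -3, 1], [2/3, -7/6, 1/3]].
Y = RK⁻¹ = [[-9, -3, 0], [12, 1, 18]] · [[-2/3, 5/3, -1/3], [1, -3, 1], [2/3, -7/6, 1/3]] = [[3, -6, 0], [5, -4, 3]].

Y = [[3, -6, 0], [5, -4, 3]]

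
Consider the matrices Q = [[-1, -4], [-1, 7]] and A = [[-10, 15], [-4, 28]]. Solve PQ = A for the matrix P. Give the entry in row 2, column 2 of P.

4

Since Q sits to the right of P, P = AQ⁻¹.
det Q = -11, so Q⁻¹ = [[-7/11, -4/11], [-1/11, 1/11]].
P = AQ⁻¹ = [[-10, 15], [-4, 28]] · [[-7/11, -4/11], [-1/11, 1/11]] = [[5, 5], [0, 4]].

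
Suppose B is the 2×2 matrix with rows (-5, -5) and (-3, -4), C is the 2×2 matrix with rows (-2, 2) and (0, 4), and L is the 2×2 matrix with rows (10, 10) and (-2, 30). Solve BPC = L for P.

P = [[5, 3], [-4, -4]]

P = B⁻¹LC⁻¹ (apply B⁻¹ on the left and C⁻¹ on the right).
det B = 5; the adjugate gives B⁻¹ = [[-4/5, 1], [3/5, -1]].
det C = -8, so C⁻¹ = [[-1/2, 1/4], [0, 1/4]].
B⁻¹L = [[-10, 22], [8, -24]].
P = (B⁻¹L)C⁻¹ = [[5, 3], [-4, -4]].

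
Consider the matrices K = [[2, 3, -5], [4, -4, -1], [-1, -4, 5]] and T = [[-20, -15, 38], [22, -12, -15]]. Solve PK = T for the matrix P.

P = [[-1, -3, 6], [0, 5, -2]]

Right-multiplying both sides by K⁻¹ gives P = TK⁻¹.
K has determinant -5; K⁻¹ = [[24/5, -1, 23/5], [19/5, -1, 18/5], [4, -1, 4]].
P = TK⁻¹ = [[-20, -15, 38], [22, -12, -15]] · [[24/5, -1, 23/5], [19/5, -1, 18/5], [4, -1, 4]] = [[-1, -3, 6], [0, 5, -2]].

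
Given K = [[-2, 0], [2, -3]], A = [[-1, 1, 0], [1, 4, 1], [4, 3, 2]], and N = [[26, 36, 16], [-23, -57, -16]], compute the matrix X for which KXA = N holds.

Left-multiply by K⁻¹ and right-multiply by A⁻¹: X = K⁻¹NA⁻¹.
det K = 6; the adjugate gives K⁻¹ = [[-1/2, 0], [-1/3, -1/3]].
A has determinant -3; A⁻¹ = [[-5/3, 2/3, -1/3], [-2/3, 2/3, -1/3], [13/3, -7/3, 5/3]].
K⁻¹N = [[-13, -18, -8], [-1, 7, 0]].
X = (K⁻¹N)A⁻¹ = [[-1, -2, -3], [-3, 4, -2]].

X = [[-1, -2, -3], [-3, 4, -2]]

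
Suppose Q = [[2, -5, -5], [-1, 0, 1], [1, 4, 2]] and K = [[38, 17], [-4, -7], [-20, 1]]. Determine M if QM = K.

Since Q multiplies M on the left, M = Q⁻¹K.
det Q = -3; the adjugate gives Q⁻¹ = [[4/3, 10/3, 5/3], [-1, -3, -1], [4/3, 13/3, 5/3]].
M = Q⁻¹K = [[4/3, 10/3, 5/3], [-1, -3, -1], [4/3, 13/3, 5/3]] · [[38, 17], [-4, -7], [-20, 1]] = [[4, 1], [-6, 3], [0, -6]].

M = [[4, 1], [-6, 3], [0, -6]]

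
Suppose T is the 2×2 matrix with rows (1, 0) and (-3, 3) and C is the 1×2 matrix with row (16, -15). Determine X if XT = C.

X = [[1, -5]]

Right-multiplying both sides by T⁻¹ gives X = CT⁻¹.
T has determinant 3; T⁻¹ = [[1, 0], [1, 1/3]].
X = CT⁻¹ = [[16, -15]] · [[1, 0], [1, 1/3]] = [[1, -5]].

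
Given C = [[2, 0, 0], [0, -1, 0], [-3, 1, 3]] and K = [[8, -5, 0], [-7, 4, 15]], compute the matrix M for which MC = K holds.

C is on the right of M, so right-multiply by C⁻¹: M = KC⁻¹.
det C = -6, so C⁻¹ = [[1/2, 0, 0], [0, -1, 0], [1/2, 1/3, 1/3]].
M = KC⁻¹ = [[8, -5, 0], [-7, 4, 15]] · [[1/2, 0, 0], [0, -1, 0], [1/2, 1/3, 1/3]] = [[4, 5, 0], [4, 1, 5]].

M = [[4, 5, 0], [4, 1, 5]]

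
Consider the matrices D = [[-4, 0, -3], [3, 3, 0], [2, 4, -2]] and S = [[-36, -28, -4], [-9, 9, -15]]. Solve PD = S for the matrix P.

P = [[4, -4, -4], [3, -1, 3]]

Since D sits to the right of P, P = SD⁻¹.
det D = 6, so D⁻¹ = [[-1, -2, 3/2], [1, 7/3, -3/2], [1, 8/3, -2]].
P = SD⁻¹ = [[-36, -28, -4], [-9, 9, -15]] · [[-1, -2, 3/2], [1, 7/3, -3/2], [1, 8/3, -2]] = [[4, -4, -4], [3, -1, 3]].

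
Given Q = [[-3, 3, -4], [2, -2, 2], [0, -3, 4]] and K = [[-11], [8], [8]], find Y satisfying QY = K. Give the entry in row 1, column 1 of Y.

1

Q is on the left of Y, so left-multiply by Q⁻¹: Y = Q⁻¹K.
det Q = 6; the adjugate gives Q⁻¹ = [[-1/3, 0, -1/3], [-4/3, -2, -1/3], [-1, -3/2, 0]].
Y = Q⁻¹K = [[-1/3, 0, -1/3], [-4/3, -2, -1/3], [-1, -3/2, 0]] · [[-11], [8], [8]] = [[1], [-4], [-1]].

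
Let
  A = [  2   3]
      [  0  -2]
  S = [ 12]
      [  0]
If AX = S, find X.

X = [[6], [0]]

Since A multiplies X on the left, X = A⁻¹S.
A has determinant -4; A⁻¹ = [[1/2, 3/4], [0, -1/2]].
X = A⁻¹S = [[1/2, 3/4], [0, -1/2]] · [[12], [0]] = [[6], [0]].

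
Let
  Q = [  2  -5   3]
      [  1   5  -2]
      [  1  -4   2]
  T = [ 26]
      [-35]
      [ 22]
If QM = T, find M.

M = [[-4], [-5], [3]]

Since Q multiplies M on the left, M = Q⁻¹T.
Q has determinant -3; Q⁻¹ = [[-2/3, 2/3, 5/3], [4/3, -1/3, -7/3], [3, -1, -5]].
M = Q⁻¹T = [[-2/3, 2/3, 5/3], [4/3, -1/3, -7/3], [3, -1, -5]] · [[26], [-35], [22]] = [[-4], [-5], [3]].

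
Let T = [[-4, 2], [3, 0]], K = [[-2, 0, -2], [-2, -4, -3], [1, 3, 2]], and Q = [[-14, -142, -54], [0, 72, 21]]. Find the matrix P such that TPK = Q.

P = [[5, -3, 4], [-2, 5, -1]]

Isolating P: multiply by T⁻¹ from the left and K⁻¹ from the right, so P = T⁻¹QK⁻¹.
T has determinant -6; T⁻¹ = [[0, 1/3], [1/2, 2/3]].
K has determinant 2; K⁻¹ = [[1/2, -3, -4], [1/2, -1, -1], [-1, 3, 4]].
T⁻¹Q = [[0, 24, 7], [-7, -23, -13]].
P = (T⁻¹Q)K⁻¹ = [[5, -3, 4], [-2, 5, -1]].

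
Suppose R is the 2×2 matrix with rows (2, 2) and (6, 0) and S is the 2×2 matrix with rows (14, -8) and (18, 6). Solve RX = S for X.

X = [[3, 1], [4, -5]]

Left-multiplying both sides by R⁻¹ gives X = R⁻¹S.
det R = -12, so R⁻¹ = [[0, 1/6], [1/2, -1/6]].
X = R⁻¹S = [[0, 1/6], [1/2, -1/6]] · [[14, -8], [18, 6]] = [[3, 1], [4, -5]].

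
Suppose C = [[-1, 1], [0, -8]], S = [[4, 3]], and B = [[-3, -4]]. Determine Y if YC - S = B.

YC = B + S = [[1, -1]].
Right-multiplying both sides by C⁻¹ gives Y = (B + S)C⁻¹.
det C = 8; the adjugate gives C⁻¹ = [[-1, -1/8], [0, -1/8]].
Y = (B + S)C⁻¹ = [[-1, 0]].

Y = [[-1, 0]]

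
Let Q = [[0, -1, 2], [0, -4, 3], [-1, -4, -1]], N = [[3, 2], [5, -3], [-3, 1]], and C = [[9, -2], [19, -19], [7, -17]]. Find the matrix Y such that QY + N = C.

QY = C − N = [[6, -4], [14, -16], [10, -18]].
Since Q multiplies Y on the left, Y = Q⁻¹(C − N).
det Q = -5; the adjugate gives Q⁻¹ = [[-16/5, 9/5, -1], [3/5, -2/5, 0], [4/5, -1/5, 0]].
Y = Q⁻¹(C − N) = [[-4, 2], [-2, 4], [2, 0]].

Y = [[-4, 2], [-2, 4], [2, 0]]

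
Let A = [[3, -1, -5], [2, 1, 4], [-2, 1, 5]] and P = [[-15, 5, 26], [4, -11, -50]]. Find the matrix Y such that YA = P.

Y = [[-1, -1, 5], [2, -5, -4]]

Right-multiplying both sides by A⁻¹ gives Y = PA⁻¹.
A has determinant 1; A⁻¹ = [[1, 0, 1], [-18, 5, -22], [4, -1, 5]].
Y = PA⁻¹ = [[-15, 5, 26], [4, -11, -50]] · [[1, 0, 1], [-18, 5, -22], [4, -1, 5]] = [[-1, -1, 5], [2, -5, -4]].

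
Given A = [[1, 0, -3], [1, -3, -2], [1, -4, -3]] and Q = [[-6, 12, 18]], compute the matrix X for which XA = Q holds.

Right-multiplying both sides by A⁻¹ gives X = QA⁻¹.
A has determinant 4; A⁻¹ = [[1/4, 3, -9/4], [1/4, 0, -1/4], [-1/4, 1, -3/4]].
X = QA⁻¹ = [[-6, 12, 18]] · [[1/4, 3, -9/4], [1/4, 0, -1/4], [-1/4, 1, -3/4]] = [[-3, 0, -3]].

X = [[-3, 0, -3]]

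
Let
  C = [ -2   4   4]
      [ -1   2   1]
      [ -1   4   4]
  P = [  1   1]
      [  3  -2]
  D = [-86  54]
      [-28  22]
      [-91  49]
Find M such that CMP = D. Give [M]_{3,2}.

Isolating M: multiply by C⁻¹ from the left and P⁻¹ from the right, so M = C⁻¹DP⁻¹.
det C = -4; the adjugate gives C⁻¹ = [[-1, 0, 1], [-3/4, 1, 1/2], [1/2, -1, 0]].
det P = -5; the adjugate gives P⁻¹ = [[2/5, 1/5], [3/5, -1/5]].
C⁻¹D = [[-5, -5], [-9, 6], [-15, 5]].
M = (C⁻¹D)P⁻¹ = [[-5, 0], [0, -3], [-3, -4]].

-4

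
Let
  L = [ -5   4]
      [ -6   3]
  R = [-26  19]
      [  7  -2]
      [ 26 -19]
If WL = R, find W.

L is on the right of W, so right-multiply by L⁻¹: W = RL⁻¹.
det L = 9; the adjugate gives L⁻¹ = [[1/3, -4/9], [2/3, -5/9]].
W = RL⁻¹ = [[-26, 19], [7, -2], [26, -19]] · [[1/3, -4/9], [2/3, -5/9]] = [[4, 1], [1, -2], [-4, -1]].

W = [[4, 1], [1, -2], [-4, -1]]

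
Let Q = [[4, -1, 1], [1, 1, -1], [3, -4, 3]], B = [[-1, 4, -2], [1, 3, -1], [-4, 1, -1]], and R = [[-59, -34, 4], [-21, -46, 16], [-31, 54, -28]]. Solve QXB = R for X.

X = [[-1, -5, 3], [1, -5, -1], [5, 0, -2]]

X = Q⁻¹RB⁻¹ (apply Q⁻¹ on the left and B⁻¹ on the right).
det Q = -5; the adjugate gives Q⁻¹ = [[1/5, 1/5, 0], [6/5, -9/5, -1], [7/5, -13/5, -1]].
B has determinant -4; B⁻¹ = [[1/2, -1/2, -1/2], [-5/4, 7/4, 3/4], [-13/4, 15/4, 7/4]].
Q⁻¹R = [[-16, -16, 4], [-2, -12, 4], [3, 18, -8]].
X = (Q⁻¹R)B⁻¹ = [[-1, -5, 3], [1, -5, -1], [5, 0, -2]].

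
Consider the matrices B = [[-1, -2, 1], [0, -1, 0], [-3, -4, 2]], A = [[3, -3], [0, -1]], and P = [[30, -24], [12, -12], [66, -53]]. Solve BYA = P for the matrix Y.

Y = [[-2, 1], [-4, 0], [0, -5]]

Isolating Y: multiply by B⁻¹ from the left and A⁻¹ from the right, so Y = B⁻¹PA⁻¹.
det B = -1, so B⁻¹ = [[2, 0, -1], [0, -1, 0], [3, -2, -1]].
det A = -3, so A⁻¹ = [[1/3, -1], [0, -1]].
B⁻¹P = [[-6, 5], [-12, 12], [0, 5]].
Y = (B⁻¹P)A⁻¹ = [[-2, 1], [-4, 0], [0, -5]].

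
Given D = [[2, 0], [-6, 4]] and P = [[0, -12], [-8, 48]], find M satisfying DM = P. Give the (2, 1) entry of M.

D is on the left of M, so left-multiply by D⁻¹: M = D⁻¹P.
det D = 8; the adjugate gives D⁻¹ = [[1/2, 0], [3/4, 1/4]].
M = D⁻¹P = [[1/2, 0], [3/4, 1/4]] · [[0, -12], [-8, 48]] = [[0, -6], [-2, 3]].

-2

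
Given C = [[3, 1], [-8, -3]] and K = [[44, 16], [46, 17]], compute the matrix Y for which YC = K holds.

Y = [[4, -4], [2, -5]]

Right-multiplying both sides by C⁻¹ gives Y = KC⁻¹.
C has determinant -1; C⁻¹ = [[3, 1], [-8, -3]].
Y = KC⁻¹ = [[44, 16], [46, 17]] · [[3, 1], [-8, -3]] = [[4, -4], [2, -5]].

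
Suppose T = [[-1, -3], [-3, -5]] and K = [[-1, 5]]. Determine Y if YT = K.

Y = [[-5, 2]]

T is on the right of Y, so right-multiply by T⁻¹: Y = KT⁻¹.
T has determinant -4; T⁻¹ = [[5/4, -3/4], [-3/4, 1/4]].
Y = KT⁻¹ = [[-1, 5]] · [[5/4, -3/4], [-3/4, 1/4]] = [[-5, 2]].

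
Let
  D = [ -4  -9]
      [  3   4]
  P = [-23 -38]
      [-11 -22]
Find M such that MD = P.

M = [[2, -5], [2, -1]]

D is on the right of M, so right-multiply by D⁻¹: M = PD⁻¹.
D has determinant 11; D⁻¹ = [[4/11, 9/11], [-3/11, -4/11]].
M = PD⁻¹ = [[-23, -38], [-11, -22]] · [[4/11, 9/11], [-3/11, -4/11]] = [[2, -5], [2, -1]].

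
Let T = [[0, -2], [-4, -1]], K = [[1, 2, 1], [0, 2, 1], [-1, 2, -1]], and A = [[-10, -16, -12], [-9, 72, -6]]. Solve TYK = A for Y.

Y = T⁻¹AK⁻¹ (apply T⁻¹ on the left and K⁻¹ on the right).
det T = -8, so T⁻¹ = [[1/8, -1/4], [-1/2, 0]].
det K = -4, so K⁻¹ = [[1, -1, 0], [1/4, 0, 1/4], [-1/2, 1, -1/2]].
T⁻¹A = [[1, -20, 0], [5, 8, 6]].
Y = (T⁻¹A)K⁻¹ = [[-4, -1, -5], [4, 1, -1]].

Y = [[-4, -1, -5], [4, 1, -1]]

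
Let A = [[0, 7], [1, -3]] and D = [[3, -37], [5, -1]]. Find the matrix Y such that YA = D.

Y = [[-4, 3], [2, 5]]

Right-multiplying both sides by A⁻¹ gives Y = DA⁻¹.
det A = -7; the adjugate gives A⁻¹ = [[3/7, 1], [1/7, 0]].
Y = DA⁻¹ = [[3, -37], [5, -1]] · [[3/7, 1], [1/7, 0]] = [[-4, 3], [2, 5]].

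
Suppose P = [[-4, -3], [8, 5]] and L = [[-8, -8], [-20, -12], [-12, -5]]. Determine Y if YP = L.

Y = [[6, 2], [-1, -3], [-5, -4]]

Right-multiplying both sides by P⁻¹ gives Y = LP⁻¹.
P has determinant 4; P⁻¹ = [[5/4, 3/4], [-2, -1]].
Y = LP⁻¹ = [[-8, -8], [-20, -12], [-12, -5]] · [[5/4, 3/4], [-2, -1]] = [[6, 2], [-1, -3], [-5, -4]].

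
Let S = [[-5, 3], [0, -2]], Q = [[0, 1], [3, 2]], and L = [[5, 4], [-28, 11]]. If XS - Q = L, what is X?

X = [[-1, -4], [5, 1]]

XS = L + Q = [[5, 5], [-25, 13]].
Since S sits to the right of X, X = (L + Q)S⁻¹.
S has determinant 10; S⁻¹ = [[-1/5, -3/10], [0, -1/2]].
X = (L + Q)S⁻¹ = [[-1, -4], [5, 1]].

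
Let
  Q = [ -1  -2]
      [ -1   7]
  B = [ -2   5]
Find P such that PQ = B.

P = [[1, 1]]

Since Q sits to the right of P, P = BQ⁻¹.
det Q = -9; the adjugate gives Q⁻¹ = [[-7/9, -2/9], [-1/9, 1/9]].
P = BQ⁻¹ = [[-2, 5]] · [[-7/9, -2/9], [-1/9, 1/9]] = [[1, 1]].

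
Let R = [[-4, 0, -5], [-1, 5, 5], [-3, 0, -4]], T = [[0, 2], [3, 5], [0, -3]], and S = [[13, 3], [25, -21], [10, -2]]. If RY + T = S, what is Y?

RY = S − T = [[13, 1], [22, -26], [10, 1]].
Left-multiplying both sides by R⁻¹ gives Y = R⁻¹(S − T).
det R = 5; the adjugate gives R⁻¹ = [[-4, 0, 5], [-19/5, 1/5, 5], [3, 0, -4]].
Y = R⁻¹(S − T) = [[-2, 1], [5, -4], [-1, -1]].

Y = [[-2, 1], [5, -4], [-1, -1]]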